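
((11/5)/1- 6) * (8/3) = -152/15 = -10.13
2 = 2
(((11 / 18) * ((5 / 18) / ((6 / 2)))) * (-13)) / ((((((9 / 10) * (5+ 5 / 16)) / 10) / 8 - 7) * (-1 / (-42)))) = 6406400 / 1439127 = 4.45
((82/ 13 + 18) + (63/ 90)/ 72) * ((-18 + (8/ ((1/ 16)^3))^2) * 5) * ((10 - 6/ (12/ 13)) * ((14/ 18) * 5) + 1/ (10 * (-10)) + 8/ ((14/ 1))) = 10910668102673721371/ 5896800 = 1850269316014.40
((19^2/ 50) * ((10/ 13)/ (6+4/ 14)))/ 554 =2527/ 1584440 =0.00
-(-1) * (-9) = -9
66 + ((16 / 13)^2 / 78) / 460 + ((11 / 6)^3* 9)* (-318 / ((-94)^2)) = 1714639993373 / 26789514960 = 64.00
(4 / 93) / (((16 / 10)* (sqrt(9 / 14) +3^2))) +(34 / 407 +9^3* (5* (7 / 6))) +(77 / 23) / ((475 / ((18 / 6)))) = 3517095165263 / 827044350- sqrt(14) / 13950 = 4252.61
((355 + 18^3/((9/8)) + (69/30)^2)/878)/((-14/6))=-1663287/614600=-2.71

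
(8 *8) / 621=64 / 621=0.10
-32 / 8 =-4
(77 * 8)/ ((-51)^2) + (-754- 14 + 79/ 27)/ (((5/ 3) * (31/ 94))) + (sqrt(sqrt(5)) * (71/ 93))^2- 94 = -1484.40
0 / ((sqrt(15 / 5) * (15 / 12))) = 0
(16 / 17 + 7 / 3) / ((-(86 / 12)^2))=-2004 / 31433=-0.06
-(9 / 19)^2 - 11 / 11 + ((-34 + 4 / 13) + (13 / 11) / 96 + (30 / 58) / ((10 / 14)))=-4912329907 / 143718432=-34.18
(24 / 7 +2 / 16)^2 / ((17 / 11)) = 435611 / 53312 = 8.17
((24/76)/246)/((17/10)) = 10/13243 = 0.00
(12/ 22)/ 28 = 3/ 154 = 0.02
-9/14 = -0.64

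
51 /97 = 0.53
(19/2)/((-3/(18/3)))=-19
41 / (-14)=-41 / 14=-2.93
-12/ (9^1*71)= -4/ 213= -0.02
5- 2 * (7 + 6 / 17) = -165 / 17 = -9.71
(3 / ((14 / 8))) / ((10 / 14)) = 12 / 5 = 2.40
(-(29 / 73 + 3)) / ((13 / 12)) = -3.14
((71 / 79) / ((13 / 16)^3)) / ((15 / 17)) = 4943872 / 2603445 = 1.90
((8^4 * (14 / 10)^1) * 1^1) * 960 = 5505024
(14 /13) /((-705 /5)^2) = 14 /258453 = 0.00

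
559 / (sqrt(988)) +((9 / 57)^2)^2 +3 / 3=130402 / 130321 +43 *sqrt(247) / 38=18.78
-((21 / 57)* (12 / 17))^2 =-7056 / 104329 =-0.07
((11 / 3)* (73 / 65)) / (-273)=-803 / 53235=-0.02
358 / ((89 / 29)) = 10382 / 89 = 116.65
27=27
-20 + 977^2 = 954509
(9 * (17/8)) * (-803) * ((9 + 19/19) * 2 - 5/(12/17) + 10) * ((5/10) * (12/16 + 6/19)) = -912228075/4864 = -187546.89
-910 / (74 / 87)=-39585 / 37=-1069.86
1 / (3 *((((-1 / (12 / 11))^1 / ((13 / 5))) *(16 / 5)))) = -13 / 44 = -0.30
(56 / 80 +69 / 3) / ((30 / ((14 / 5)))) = 553 / 250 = 2.21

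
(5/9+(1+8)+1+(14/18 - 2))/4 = 7/3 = 2.33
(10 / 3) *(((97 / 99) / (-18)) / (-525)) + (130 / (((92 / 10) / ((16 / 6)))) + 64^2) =4133.68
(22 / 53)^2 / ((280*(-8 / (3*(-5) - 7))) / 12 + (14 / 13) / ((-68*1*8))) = 56476992 / 2780485841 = 0.02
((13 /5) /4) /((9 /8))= 26 /45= 0.58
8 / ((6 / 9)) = 12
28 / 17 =1.65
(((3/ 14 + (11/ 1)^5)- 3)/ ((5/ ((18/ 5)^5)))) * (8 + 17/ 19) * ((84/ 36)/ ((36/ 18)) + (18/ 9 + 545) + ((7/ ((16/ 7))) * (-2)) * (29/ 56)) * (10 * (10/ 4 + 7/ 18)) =45343637984388627/ 16625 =2727436871241.42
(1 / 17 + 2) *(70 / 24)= 1225 / 204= 6.00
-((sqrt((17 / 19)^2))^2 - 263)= 94654 / 361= 262.20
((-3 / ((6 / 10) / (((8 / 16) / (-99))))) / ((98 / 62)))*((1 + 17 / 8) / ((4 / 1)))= 0.01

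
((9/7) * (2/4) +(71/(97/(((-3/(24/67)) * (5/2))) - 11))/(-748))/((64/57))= 1014271509/1754939648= 0.58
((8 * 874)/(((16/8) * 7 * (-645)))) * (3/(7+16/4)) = -3496/16555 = -0.21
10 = 10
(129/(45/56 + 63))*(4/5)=9632/5955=1.62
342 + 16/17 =5830/17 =342.94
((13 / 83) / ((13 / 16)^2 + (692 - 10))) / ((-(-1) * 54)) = 1664 / 391639401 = 0.00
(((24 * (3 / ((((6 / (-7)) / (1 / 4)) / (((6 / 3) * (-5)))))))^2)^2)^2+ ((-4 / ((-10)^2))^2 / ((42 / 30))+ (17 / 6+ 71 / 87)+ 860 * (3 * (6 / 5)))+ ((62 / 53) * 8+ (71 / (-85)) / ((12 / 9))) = 1037687166855748302798750773 / 274354500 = 3782285936100003108.38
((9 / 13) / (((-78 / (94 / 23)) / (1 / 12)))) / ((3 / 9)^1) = -141 / 15548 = -0.01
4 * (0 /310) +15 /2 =7.50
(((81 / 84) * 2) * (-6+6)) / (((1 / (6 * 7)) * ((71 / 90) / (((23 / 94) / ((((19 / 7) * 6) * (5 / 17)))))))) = 0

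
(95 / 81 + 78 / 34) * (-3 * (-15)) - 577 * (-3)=288713 / 153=1887.01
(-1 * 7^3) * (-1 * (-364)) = -124852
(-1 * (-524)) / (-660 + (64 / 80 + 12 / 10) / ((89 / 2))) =-11659 / 14684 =-0.79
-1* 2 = -2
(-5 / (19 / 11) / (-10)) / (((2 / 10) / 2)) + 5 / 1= 7.89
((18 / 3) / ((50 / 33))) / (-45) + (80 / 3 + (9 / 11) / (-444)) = 16225151 / 610500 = 26.58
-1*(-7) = 7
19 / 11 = 1.73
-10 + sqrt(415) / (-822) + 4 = -6 - sqrt(415) / 822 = -6.02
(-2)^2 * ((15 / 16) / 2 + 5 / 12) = 85 / 24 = 3.54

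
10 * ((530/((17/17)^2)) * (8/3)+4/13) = 551320/39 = 14136.41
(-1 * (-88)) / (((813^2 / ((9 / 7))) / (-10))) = -880 / 514087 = -0.00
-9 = -9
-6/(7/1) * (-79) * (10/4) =1185/7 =169.29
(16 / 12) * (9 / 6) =2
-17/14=-1.21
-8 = -8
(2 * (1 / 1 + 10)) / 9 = 22 / 9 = 2.44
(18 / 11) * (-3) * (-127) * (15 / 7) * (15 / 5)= 308610 / 77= 4007.92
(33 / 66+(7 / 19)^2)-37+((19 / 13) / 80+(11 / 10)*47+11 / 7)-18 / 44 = 477468919 / 28908880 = 16.52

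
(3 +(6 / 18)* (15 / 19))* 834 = 51708 / 19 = 2721.47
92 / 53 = 1.74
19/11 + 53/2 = 28.23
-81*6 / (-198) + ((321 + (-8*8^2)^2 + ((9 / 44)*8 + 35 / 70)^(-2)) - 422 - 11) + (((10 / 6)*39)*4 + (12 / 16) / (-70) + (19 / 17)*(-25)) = 30334618782751 / 115663240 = 262266.72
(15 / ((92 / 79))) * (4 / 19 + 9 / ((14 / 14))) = 207375 / 1748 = 118.64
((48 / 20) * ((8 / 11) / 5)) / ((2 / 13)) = 624 / 275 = 2.27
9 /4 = 2.25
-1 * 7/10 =-7/10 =-0.70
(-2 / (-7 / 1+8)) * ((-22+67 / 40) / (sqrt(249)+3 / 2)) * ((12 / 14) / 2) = -2439 / 23030+813 * sqrt(249) / 11515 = 1.01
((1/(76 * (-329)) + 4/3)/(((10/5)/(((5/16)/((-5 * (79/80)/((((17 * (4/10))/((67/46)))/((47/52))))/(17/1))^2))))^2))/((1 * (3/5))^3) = 29234959501292329053386875863040/1939248773712466555965179211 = 15075.40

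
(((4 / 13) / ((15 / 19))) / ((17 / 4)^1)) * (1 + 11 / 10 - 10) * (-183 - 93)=1104736 / 5525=199.95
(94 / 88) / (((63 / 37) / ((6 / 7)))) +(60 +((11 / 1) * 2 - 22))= 195779 / 3234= 60.54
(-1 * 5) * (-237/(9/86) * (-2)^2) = 135880/3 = 45293.33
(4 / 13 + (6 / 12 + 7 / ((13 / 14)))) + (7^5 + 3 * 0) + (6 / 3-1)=437225 / 26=16816.35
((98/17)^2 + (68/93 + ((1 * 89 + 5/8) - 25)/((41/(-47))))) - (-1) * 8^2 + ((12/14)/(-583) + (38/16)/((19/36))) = 1020990799349/35976692136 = 28.38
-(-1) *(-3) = -3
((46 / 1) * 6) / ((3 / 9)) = 828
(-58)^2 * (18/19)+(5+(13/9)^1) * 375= 319406/57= 5603.61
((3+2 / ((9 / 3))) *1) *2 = 22 / 3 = 7.33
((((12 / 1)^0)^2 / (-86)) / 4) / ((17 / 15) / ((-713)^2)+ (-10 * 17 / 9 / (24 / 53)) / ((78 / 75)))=892187595 / 12309836920159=0.00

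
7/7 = 1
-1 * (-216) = 216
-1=-1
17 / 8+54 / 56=3.09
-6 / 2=-3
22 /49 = 0.45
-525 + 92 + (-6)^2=-397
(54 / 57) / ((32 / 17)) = 153 / 304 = 0.50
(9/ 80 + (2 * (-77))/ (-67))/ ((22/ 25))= 64615/ 23584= 2.74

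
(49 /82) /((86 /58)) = 0.40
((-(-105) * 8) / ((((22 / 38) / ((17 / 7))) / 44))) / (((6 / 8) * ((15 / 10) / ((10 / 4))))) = 1033600 / 3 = 344533.33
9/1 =9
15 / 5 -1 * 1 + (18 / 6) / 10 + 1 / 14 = 2.37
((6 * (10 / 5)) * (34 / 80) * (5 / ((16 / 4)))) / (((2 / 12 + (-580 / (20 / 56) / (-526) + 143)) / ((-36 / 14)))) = -362151 / 3231046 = -0.11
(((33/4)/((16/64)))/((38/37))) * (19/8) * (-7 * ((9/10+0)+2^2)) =-418803/160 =-2617.52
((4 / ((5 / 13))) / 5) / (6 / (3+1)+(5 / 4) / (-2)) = 416 / 175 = 2.38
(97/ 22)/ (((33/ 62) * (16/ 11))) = 3007/ 528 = 5.70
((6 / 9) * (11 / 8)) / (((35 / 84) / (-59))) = -649 / 5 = -129.80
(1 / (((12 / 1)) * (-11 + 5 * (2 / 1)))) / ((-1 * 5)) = 1 / 60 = 0.02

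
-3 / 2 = -1.50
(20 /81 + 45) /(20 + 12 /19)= 69635 /31752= 2.19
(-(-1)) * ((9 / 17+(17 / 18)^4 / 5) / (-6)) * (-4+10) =-6143777 / 8922960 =-0.69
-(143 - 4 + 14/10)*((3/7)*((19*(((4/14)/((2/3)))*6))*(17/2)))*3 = -74965.00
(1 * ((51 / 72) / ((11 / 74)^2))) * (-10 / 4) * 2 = -116365 / 726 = -160.28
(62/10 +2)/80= 41/400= 0.10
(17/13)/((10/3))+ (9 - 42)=-4239/130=-32.61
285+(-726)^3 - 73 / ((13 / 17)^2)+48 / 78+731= -64668912033 / 169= -382656284.22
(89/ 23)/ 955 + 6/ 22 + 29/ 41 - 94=-921435541/ 9906215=-93.02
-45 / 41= -1.10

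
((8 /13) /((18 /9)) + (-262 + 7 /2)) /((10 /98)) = -328937 /130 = -2530.28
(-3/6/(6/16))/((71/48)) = -64/71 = -0.90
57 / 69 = 19 / 23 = 0.83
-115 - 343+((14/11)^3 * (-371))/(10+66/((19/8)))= -228516910/477829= -478.24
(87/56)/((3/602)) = 1247/4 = 311.75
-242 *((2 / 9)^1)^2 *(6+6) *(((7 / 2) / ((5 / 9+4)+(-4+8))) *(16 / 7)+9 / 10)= -27632 / 105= -263.16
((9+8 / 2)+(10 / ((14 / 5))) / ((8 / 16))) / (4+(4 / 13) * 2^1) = 611 / 140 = 4.36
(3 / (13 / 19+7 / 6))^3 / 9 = 4444632 / 9393931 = 0.47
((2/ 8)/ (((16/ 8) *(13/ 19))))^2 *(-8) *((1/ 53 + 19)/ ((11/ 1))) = -45486/ 98527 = -0.46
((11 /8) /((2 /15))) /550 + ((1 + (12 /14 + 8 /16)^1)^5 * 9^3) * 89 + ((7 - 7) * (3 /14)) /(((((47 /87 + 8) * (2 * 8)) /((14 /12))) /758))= 6347858608293 /1344560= 4721141.94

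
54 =54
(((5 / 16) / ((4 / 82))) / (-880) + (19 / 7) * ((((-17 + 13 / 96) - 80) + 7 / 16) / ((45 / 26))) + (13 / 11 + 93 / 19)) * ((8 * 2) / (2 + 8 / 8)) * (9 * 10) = -14678230907 / 210672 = -69673.38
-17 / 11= -1.55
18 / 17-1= 1 / 17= 0.06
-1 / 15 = -0.07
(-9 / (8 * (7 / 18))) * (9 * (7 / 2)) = -729 / 8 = -91.12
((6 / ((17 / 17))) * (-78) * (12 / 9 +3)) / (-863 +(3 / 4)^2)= 32448 / 13799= 2.35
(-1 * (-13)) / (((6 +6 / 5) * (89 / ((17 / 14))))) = 1105 / 44856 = 0.02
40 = 40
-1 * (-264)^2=-69696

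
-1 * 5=-5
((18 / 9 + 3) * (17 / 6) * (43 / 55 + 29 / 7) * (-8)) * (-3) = 128928 / 77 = 1674.39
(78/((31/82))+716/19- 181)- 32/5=166707/2945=56.61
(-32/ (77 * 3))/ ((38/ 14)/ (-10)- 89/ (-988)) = 158080/ 206943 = 0.76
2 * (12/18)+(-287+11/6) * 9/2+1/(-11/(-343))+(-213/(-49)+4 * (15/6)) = -7996957/6468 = -1236.39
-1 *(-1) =1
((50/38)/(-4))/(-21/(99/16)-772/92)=3795/135964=0.03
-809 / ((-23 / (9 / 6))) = 2427 / 46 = 52.76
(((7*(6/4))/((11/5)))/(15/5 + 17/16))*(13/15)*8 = 448/55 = 8.15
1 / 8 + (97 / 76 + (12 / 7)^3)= 335715 / 52136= 6.44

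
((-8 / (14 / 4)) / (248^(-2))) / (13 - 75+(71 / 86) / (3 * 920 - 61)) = 228415031296 / 100736979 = 2267.44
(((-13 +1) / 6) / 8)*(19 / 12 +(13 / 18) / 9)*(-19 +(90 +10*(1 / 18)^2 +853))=-80684527 / 209952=-384.30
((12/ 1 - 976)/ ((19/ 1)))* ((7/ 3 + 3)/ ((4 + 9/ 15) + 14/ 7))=-77120/ 1881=-41.00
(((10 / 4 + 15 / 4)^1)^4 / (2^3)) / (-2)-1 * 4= -407009 / 4096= -99.37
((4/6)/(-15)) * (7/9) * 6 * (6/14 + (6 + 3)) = -1.96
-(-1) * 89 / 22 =89 / 22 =4.05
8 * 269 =2152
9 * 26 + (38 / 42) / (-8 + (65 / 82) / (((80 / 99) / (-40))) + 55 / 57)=708472438 / 3027913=233.98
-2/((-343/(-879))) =-1758/343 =-5.13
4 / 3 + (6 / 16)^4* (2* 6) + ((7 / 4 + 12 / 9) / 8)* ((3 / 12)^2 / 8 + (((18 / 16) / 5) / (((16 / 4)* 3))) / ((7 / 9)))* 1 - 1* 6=-1899689 / 430080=-4.42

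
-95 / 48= -1.98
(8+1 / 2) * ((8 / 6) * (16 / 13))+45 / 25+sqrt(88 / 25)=2 * sqrt(22) / 5+3071 / 195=17.62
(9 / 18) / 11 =1 / 22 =0.05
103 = 103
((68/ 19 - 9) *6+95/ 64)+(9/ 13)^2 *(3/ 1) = -6083755/ 205504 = -29.60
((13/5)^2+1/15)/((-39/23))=-11776/2925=-4.03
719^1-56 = 663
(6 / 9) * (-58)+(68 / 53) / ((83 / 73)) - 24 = -812120 / 13197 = -61.54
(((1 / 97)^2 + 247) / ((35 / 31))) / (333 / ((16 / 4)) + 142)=0.97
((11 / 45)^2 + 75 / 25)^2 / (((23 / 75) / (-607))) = -23302982512 / 1257525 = -18530.83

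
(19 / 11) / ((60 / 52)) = 1.50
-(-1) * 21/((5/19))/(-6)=-133/10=-13.30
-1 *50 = -50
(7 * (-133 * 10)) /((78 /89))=-414295 /39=-10622.95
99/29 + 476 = 13903/29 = 479.41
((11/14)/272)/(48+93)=11/536928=0.00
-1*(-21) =21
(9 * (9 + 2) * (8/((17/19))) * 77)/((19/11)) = 39460.24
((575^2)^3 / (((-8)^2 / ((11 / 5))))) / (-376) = -79511463818359375 / 24064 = -3304166548302.83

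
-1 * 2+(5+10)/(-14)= -3.07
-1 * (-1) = 1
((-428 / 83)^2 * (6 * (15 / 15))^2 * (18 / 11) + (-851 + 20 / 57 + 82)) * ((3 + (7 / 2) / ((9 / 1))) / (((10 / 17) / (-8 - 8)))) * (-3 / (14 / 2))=14293920464756 / 453537315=31516.53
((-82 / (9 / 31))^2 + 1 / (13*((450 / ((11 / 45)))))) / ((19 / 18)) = 2333414779 / 30875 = 75576.19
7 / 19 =0.37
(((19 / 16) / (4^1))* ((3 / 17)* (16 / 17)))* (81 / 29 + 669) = 32661 / 986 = 33.12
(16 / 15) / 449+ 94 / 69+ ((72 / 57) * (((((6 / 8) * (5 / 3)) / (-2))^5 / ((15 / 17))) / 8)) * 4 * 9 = 6030295093 / 8036884480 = 0.75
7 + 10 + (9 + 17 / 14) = 381 / 14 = 27.21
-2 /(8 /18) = -4.50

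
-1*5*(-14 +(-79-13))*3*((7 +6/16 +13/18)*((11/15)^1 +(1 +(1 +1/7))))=4665749/126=37029.75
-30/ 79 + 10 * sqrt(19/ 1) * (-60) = -600 * sqrt(19) - 30/ 79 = -2615.72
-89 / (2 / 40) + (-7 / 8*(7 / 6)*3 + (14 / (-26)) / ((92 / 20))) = -8530731 / 4784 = -1783.18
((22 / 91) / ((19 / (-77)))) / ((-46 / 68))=8228 / 5681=1.45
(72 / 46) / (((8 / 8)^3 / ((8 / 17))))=288 / 391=0.74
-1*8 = -8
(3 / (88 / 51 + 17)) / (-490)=-153 / 467950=-0.00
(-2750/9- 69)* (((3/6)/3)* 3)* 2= -3371/9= -374.56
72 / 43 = 1.67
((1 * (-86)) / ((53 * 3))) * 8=-4.33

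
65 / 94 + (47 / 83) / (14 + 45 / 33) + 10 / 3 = 16066439 / 3955614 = 4.06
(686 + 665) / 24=1351 / 24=56.29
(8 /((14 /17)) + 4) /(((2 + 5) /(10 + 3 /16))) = 978 /49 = 19.96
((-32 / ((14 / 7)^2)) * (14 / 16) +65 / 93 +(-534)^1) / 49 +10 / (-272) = -6856513 / 619752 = -11.06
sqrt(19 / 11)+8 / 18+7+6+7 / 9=sqrt(209) / 11+128 / 9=15.54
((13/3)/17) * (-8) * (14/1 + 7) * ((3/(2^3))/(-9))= 91/51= 1.78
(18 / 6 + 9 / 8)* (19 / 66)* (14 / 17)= 133 / 136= 0.98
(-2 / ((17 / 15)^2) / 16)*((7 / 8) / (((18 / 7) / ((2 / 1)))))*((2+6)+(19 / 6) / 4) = -258475 / 443904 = -0.58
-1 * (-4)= 4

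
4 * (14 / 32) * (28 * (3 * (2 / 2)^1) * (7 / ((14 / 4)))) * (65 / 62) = 9555 / 31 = 308.23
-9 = -9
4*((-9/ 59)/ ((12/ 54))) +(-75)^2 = 5622.25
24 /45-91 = -1357 /15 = -90.47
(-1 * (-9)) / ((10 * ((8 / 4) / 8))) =18 / 5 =3.60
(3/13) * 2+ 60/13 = 66/13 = 5.08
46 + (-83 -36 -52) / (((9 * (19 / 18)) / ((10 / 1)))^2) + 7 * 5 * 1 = -2061 / 19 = -108.47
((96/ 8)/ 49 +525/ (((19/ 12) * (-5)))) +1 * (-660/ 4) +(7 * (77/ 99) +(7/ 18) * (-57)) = -4152517/ 16758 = -247.79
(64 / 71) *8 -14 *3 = -2470 / 71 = -34.79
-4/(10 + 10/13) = -13/35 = -0.37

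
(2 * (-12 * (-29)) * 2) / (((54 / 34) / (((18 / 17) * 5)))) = 4640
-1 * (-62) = 62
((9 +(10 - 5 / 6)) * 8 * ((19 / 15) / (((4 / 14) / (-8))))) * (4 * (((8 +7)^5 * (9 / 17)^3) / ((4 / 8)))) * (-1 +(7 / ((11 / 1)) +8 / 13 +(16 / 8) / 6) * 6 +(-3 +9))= -47367178866000000 / 702559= -67420926734.98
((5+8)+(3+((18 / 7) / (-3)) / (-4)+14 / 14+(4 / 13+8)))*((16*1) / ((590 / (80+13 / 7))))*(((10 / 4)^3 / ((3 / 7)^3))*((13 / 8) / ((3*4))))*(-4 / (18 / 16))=-155259125 / 28674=-5414.63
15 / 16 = 0.94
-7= -7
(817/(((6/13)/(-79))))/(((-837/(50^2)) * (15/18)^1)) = 419529500/837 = 501229.99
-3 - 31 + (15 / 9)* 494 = 2368 / 3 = 789.33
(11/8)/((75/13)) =143/600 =0.24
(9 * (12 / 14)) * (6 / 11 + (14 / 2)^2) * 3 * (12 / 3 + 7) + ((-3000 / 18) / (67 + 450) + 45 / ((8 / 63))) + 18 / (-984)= 12966.89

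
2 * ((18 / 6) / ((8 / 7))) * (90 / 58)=945 / 116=8.15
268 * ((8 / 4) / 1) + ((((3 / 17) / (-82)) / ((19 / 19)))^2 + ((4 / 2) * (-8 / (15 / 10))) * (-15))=1352492265 / 1943236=696.00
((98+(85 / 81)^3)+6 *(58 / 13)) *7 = 6089866489 / 6908733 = 881.47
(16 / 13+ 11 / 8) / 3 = 271 / 312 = 0.87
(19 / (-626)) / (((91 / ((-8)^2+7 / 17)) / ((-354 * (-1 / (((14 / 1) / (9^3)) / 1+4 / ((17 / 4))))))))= -2684531565 / 339004666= -7.92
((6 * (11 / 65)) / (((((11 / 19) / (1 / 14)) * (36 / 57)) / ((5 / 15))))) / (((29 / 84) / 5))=361 / 377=0.96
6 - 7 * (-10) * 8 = 566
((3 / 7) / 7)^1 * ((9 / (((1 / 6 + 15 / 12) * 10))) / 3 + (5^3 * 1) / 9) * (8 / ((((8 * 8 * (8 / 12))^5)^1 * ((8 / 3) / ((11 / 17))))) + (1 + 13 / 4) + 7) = 3375457751718453 / 347548753592320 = 9.71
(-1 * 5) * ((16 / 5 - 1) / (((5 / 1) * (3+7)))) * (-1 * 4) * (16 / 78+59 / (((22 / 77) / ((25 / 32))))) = 4435057 / 31200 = 142.15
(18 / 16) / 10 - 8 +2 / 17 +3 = -6487 / 1360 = -4.77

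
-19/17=-1.12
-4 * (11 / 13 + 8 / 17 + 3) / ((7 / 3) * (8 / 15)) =-21465 / 1547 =-13.88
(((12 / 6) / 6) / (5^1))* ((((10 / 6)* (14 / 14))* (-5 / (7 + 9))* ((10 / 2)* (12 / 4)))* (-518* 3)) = 6475 / 8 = 809.38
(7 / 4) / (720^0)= 1.75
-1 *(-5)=5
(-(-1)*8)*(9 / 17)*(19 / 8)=171 / 17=10.06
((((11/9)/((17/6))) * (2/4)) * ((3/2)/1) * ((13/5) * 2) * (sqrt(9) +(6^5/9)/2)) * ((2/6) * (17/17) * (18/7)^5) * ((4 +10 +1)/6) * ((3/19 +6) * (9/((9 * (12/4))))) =764013753360/5428661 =140737.05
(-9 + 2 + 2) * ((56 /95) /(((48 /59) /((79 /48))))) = -32627 /5472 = -5.96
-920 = -920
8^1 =8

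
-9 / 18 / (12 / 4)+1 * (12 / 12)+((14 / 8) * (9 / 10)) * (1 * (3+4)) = 1423 / 120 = 11.86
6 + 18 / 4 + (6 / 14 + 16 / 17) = 2825 / 238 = 11.87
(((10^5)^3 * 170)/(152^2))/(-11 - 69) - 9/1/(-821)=-27259765624996751/296381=-91975415512.45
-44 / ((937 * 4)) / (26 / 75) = -825 / 24362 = -0.03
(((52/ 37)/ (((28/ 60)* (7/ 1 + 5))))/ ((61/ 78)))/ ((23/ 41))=207870/ 363377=0.57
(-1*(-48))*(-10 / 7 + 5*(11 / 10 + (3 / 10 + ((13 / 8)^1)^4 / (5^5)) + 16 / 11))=7602117591 / 12320000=617.05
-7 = -7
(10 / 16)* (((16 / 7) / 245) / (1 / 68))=136 / 343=0.40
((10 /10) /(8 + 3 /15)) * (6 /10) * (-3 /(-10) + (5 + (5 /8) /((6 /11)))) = 1547 /3280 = 0.47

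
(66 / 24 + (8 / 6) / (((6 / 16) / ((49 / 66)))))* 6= 32.34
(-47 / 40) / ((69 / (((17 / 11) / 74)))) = -799 / 2246640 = -0.00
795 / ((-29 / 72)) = -57240 / 29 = -1973.79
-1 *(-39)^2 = -1521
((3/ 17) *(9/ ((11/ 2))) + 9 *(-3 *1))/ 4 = -4995/ 748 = -6.68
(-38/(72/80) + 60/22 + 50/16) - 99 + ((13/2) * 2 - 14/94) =-4560643/37224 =-122.52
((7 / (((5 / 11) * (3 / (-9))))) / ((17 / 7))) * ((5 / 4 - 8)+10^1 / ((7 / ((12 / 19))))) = 42273 / 380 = 111.24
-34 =-34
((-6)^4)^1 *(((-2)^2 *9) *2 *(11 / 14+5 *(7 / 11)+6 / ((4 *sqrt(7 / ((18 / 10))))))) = 419904 *sqrt(35) / 35+28506816 / 77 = 441195.12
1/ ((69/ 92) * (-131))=-4/ 393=-0.01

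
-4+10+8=14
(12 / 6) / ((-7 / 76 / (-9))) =1368 / 7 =195.43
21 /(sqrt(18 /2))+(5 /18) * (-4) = 53 /9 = 5.89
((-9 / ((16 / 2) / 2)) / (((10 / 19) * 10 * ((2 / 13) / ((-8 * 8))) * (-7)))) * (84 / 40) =-6669 / 125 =-53.35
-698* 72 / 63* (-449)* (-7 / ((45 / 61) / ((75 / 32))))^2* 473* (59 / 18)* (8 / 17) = 2847623963948225 / 22032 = 129249453701.35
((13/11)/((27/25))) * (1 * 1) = 325/297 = 1.09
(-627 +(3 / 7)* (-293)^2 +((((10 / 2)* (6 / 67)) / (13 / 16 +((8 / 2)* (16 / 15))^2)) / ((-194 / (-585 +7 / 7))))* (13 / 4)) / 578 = 56318904970581 / 900089422897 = 62.57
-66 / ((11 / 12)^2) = -864 / 11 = -78.55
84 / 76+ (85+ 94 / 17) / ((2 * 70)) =79221 / 45220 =1.75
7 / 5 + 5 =32 / 5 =6.40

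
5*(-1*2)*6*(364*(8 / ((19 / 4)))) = -698880 / 19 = -36783.16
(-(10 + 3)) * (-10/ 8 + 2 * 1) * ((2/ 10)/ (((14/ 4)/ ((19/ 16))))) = -741/ 1120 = -0.66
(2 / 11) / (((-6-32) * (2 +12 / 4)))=-1 / 1045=-0.00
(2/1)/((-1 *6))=-1/3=-0.33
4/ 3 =1.33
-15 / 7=-2.14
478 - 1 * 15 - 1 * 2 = 461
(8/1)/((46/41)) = 164/23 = 7.13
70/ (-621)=-70/ 621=-0.11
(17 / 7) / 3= 17 / 21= 0.81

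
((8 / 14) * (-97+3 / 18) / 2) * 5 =-415 / 3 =-138.33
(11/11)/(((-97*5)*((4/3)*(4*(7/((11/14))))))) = -33/760480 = -0.00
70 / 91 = 10 / 13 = 0.77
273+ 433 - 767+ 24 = -37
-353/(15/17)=-6001/15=-400.07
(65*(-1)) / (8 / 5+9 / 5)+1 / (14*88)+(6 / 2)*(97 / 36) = -693257 / 62832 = -11.03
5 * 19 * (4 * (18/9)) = 760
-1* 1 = -1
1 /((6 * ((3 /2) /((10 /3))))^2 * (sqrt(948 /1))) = 50 * sqrt(237) /172773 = 0.00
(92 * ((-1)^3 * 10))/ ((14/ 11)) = -5060/ 7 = -722.86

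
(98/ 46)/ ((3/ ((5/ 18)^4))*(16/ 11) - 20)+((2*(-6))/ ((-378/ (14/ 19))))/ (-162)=4440593617/ 1561437136404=0.00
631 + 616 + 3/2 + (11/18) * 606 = 9713/6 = 1618.83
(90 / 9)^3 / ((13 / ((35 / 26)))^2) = 306250 / 28561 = 10.72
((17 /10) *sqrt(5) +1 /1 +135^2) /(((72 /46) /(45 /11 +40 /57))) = 234991 *sqrt(5) /45144 +629844995 /11286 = 55819.28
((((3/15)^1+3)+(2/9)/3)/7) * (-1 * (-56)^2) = -198016/135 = -1466.79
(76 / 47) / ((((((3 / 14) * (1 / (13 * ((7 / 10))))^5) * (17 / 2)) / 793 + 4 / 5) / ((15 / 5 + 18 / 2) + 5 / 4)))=174412522725612535 / 6512324882031188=26.78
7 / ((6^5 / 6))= 7 / 1296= 0.01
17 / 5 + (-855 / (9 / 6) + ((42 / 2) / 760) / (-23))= -9904189 / 17480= -566.60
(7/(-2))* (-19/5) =133/10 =13.30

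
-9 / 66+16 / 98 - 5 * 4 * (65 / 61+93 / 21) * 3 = -329.62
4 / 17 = 0.24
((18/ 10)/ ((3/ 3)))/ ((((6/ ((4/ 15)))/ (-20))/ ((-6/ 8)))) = 6/ 5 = 1.20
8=8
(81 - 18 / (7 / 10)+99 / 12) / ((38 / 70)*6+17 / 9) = 80055 / 6484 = 12.35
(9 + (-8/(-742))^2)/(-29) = -1238785/3991589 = -0.31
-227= -227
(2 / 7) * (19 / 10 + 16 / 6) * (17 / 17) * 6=274 / 35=7.83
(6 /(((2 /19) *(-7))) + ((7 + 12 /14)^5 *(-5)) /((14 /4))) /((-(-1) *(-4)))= 5033801749 /470596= 10696.65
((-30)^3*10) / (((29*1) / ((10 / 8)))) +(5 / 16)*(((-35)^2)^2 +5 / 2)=424381975 / 928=457308.16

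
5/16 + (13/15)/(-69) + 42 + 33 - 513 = -437.70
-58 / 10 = -29 / 5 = -5.80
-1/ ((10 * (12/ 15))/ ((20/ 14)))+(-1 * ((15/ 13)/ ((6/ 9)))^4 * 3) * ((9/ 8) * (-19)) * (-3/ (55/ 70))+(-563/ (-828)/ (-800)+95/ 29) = -92685243108806669/ 42245694691200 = -2193.96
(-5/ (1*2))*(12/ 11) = -30/ 11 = -2.73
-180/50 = -18/5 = -3.60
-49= -49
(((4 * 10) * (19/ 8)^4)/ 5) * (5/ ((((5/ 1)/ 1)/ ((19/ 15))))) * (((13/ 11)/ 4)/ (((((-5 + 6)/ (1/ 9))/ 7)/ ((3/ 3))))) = 225325009/ 3041280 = 74.09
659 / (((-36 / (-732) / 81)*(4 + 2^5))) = 120597 / 4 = 30149.25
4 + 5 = 9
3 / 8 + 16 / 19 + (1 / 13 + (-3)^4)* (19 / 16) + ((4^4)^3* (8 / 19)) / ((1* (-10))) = -1744589649 / 2470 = -706311.60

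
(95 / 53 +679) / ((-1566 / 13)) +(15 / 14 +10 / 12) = -1088411 / 290493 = -3.75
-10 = -10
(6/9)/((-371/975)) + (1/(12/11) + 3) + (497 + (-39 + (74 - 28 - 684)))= -791723/4452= -177.84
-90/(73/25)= -2250/73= -30.82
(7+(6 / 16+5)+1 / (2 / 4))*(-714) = -41055 / 4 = -10263.75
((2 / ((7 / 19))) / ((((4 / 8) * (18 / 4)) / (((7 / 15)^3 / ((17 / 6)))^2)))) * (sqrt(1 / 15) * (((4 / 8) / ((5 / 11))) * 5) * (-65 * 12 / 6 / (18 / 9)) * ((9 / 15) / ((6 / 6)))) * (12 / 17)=-2922535616 * sqrt(15) / 93270234375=-0.12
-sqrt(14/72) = -sqrt(7)/6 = -0.44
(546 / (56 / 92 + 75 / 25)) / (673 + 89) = 2093 / 10541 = 0.20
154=154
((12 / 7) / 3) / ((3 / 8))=32 / 21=1.52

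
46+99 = 145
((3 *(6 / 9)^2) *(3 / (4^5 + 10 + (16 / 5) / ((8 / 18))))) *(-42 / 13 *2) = -840 / 33839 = -0.02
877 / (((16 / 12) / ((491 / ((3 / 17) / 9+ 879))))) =367.40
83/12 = 6.92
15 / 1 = 15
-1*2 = -2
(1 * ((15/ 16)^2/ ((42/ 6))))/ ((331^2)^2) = 0.00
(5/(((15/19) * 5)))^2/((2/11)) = 3971/450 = 8.82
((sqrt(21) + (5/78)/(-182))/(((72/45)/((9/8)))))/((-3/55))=1375/302848-825*sqrt(21)/64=-59.07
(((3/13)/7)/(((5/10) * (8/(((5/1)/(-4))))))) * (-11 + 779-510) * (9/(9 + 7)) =-17415/11648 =-1.50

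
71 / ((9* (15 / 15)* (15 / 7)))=497 / 135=3.68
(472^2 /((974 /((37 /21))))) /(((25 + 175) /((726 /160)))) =15584437 /1704500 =9.14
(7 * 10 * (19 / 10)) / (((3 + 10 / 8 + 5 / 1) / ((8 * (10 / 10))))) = 4256 / 37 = 115.03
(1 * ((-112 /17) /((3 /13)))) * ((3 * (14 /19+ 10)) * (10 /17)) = -174720 /323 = -540.93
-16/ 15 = -1.07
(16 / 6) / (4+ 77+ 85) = 4 / 249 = 0.02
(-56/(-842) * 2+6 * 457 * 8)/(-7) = -9235112/2947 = -3133.73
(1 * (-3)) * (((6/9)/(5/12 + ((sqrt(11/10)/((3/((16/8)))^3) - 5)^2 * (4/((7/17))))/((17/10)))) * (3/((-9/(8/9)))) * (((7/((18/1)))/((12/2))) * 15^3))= 91445760000 * sqrt(110)/8487356325361 + 7768044774000/8487356325361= 1.03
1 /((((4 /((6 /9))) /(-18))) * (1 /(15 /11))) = -45 /11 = -4.09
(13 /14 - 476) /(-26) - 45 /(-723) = 1608351 /87724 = 18.33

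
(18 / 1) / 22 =9 / 11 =0.82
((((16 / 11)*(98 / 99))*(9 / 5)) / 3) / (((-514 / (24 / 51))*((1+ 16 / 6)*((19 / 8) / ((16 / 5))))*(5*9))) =-802816 / 124298596125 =-0.00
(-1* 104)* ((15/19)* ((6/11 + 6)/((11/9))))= -1010880/2299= -439.70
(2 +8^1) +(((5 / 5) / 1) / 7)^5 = 168071 / 16807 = 10.00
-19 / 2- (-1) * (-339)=-697 / 2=-348.50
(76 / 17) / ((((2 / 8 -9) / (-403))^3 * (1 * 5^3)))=3494.18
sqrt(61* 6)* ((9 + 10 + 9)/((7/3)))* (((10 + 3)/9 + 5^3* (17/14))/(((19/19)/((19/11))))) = 733666* sqrt(366)/231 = 60761.29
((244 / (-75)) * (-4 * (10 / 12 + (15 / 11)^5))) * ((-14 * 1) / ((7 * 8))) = -130820722 / 7247295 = -18.05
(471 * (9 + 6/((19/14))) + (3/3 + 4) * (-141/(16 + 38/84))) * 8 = 659439720/13129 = 50227.72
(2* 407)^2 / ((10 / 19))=6294662 / 5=1258932.40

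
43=43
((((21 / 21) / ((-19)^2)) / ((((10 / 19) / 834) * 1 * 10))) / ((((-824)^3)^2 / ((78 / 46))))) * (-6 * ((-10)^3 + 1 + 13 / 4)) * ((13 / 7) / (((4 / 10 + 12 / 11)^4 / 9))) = 1188860216254425 / 24737744975720767358970626048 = 0.00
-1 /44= -0.02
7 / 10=0.70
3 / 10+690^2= 4761003 / 10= 476100.30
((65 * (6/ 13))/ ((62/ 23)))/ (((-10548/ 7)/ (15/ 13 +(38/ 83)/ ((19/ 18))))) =-459655/ 39202228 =-0.01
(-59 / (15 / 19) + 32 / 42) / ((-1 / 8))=20712 / 35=591.77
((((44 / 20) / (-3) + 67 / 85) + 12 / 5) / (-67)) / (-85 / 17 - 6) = 626 / 187935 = 0.00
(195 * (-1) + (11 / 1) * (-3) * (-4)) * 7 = -441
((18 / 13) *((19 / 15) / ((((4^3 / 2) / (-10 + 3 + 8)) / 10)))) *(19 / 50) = 0.21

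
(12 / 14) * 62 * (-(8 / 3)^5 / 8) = -507904 / 567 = -895.77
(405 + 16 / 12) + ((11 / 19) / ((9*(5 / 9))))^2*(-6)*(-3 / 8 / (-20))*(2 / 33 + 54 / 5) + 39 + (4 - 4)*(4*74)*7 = 301423912 / 676875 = 445.32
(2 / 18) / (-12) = -1 / 108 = -0.01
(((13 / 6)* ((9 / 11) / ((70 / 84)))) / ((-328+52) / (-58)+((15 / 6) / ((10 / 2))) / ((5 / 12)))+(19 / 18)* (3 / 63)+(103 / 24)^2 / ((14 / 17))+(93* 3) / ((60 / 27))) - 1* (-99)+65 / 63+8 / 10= 331514641 / 1330560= 249.15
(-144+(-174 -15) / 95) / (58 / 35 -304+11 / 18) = 0.48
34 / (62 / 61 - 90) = -1037 / 2714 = -0.38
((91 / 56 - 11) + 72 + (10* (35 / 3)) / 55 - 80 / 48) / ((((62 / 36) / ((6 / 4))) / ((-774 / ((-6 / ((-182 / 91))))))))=-19334133 / 1364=-14174.58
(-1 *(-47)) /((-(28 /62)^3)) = -1400177 /2744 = -510.27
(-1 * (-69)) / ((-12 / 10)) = -115 / 2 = -57.50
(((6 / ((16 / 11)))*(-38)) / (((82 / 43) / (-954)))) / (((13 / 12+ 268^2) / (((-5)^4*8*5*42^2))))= 1701430523100000 / 35337941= 48147415.35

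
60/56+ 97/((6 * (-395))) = 1.03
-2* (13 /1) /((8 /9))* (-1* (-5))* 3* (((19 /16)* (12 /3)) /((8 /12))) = -3126.09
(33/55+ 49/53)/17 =404/4505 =0.09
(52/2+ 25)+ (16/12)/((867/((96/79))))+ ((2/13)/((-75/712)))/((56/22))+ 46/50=8001141178/155821575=51.35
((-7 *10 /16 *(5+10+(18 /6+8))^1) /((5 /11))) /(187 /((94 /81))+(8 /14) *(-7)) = -47047 /29542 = -1.59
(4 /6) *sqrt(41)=4.27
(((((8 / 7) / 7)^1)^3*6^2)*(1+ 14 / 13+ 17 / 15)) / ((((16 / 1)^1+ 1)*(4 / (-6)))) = -5769216 / 130002145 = -0.04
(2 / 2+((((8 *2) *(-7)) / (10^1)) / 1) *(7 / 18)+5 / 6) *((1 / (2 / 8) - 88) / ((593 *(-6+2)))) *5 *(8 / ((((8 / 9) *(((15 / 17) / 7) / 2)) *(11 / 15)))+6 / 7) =-87.35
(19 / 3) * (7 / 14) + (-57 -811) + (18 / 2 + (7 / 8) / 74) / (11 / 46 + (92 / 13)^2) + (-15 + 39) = -97344473515 / 115796088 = -840.65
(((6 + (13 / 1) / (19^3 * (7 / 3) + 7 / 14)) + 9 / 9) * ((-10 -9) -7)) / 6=-8739653 / 288087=-30.34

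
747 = 747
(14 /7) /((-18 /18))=-2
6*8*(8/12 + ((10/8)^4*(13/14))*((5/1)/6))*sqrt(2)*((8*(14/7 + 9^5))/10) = 3245502011*sqrt(2)/560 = 8196130.29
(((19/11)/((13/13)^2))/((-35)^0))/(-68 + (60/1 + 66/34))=-323/1133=-0.29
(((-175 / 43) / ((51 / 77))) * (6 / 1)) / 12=-13475 / 4386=-3.07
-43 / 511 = -0.08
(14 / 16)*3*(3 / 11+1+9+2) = 2835 / 88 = 32.22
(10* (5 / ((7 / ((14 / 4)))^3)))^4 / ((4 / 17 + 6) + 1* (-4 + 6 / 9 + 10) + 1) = 19921875 / 181504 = 109.76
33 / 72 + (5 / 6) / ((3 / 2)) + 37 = 2737 / 72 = 38.01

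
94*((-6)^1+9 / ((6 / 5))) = 141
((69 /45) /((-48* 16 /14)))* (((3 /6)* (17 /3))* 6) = -2737 /5760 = -0.48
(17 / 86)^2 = 289 / 7396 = 0.04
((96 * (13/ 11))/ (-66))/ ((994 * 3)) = -0.00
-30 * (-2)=60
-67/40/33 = -67/1320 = -0.05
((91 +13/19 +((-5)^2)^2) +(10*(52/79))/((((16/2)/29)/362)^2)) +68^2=34042753969/3002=11340024.64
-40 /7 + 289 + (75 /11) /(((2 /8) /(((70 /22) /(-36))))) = 713704 /2541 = 280.88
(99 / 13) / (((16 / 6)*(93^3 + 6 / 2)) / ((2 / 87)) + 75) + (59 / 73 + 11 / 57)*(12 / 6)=1122946137311 / 560799170295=2.00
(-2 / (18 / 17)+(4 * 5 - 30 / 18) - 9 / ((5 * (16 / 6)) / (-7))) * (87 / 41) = 221009 / 4920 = 44.92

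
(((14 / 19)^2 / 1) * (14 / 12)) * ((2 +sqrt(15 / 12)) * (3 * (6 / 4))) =1029 * sqrt(5) / 722 +2058 / 361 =8.89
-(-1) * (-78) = -78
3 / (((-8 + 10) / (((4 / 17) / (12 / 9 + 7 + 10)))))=18 / 935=0.02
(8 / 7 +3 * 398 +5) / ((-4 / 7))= -8401 / 4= -2100.25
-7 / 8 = -0.88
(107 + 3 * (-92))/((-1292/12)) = 507/323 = 1.57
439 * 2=878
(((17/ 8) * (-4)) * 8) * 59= -4012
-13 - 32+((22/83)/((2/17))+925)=73227/83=882.25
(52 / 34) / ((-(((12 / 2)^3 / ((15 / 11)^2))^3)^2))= -3173828125 / 5097985523410973884416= -0.00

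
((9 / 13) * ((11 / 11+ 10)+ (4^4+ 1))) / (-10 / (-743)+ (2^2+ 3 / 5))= 2986860 / 74269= 40.22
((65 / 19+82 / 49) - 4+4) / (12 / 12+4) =4743 / 4655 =1.02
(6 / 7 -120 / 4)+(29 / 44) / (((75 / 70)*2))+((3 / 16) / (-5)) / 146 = -77800589 / 2698080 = -28.84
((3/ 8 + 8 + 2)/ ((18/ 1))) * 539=310.67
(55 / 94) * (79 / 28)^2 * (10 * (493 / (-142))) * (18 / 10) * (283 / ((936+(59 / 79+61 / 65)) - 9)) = -2213263817654175 / 24952340188384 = -88.70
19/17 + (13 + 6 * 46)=4932/17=290.12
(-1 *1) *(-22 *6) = 132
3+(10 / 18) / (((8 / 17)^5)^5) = 28853138081773172194541216113621 / 340010386766614455386112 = 84859578.43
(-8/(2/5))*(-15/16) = 75/4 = 18.75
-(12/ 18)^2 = -0.44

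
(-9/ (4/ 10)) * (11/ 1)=-495/ 2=-247.50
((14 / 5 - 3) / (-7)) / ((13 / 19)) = 19 / 455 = 0.04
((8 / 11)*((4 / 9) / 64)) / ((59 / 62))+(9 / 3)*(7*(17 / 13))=2085640 / 75933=27.47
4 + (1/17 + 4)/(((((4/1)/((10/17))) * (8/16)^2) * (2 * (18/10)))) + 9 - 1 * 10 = 3176/867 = 3.66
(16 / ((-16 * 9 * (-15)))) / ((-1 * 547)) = -1 / 73845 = -0.00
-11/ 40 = -0.28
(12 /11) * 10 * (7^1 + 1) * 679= 651840 /11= 59258.18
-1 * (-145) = 145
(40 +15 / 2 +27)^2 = 22201 / 4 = 5550.25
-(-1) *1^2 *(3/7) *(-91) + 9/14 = -537/14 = -38.36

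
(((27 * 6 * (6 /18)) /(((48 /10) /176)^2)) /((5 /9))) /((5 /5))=130680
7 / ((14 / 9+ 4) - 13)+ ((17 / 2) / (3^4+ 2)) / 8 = -82525 / 88976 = -0.93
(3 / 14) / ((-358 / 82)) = -123 / 2506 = -0.05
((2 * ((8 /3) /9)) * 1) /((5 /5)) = 16 /27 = 0.59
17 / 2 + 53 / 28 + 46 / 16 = 743 / 56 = 13.27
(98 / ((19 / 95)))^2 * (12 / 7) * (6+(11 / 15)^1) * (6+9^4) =18200046480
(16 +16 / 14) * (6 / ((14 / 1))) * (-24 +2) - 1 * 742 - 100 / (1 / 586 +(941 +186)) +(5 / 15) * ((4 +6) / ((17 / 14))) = -165218736546 / 183377453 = -900.98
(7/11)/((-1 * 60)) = -7/660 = -0.01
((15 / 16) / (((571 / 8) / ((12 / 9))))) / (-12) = -5 / 3426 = -0.00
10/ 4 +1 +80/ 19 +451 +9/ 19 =17449/ 38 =459.18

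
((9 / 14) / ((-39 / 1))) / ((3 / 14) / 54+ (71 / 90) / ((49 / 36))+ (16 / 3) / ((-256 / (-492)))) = -945 / 621088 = -0.00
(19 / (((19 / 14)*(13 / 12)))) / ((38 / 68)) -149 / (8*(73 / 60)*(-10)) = 1778313 / 72124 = 24.66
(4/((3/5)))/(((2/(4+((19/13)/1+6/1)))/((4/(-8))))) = -745/39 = -19.10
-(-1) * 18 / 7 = 18 / 7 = 2.57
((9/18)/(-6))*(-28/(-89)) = -7/267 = -0.03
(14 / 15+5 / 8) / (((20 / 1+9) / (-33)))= -2057 / 1160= -1.77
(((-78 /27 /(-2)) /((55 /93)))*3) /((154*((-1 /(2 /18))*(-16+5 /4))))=806 /2248785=0.00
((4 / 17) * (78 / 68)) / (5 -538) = -6 / 11849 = -0.00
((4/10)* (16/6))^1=16/15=1.07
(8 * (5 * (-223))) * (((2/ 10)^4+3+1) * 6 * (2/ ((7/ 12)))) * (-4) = 2569987584/ 875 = 2937128.67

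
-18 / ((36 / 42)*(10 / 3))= -63 / 10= -6.30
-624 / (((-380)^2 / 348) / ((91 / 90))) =-68614 / 45125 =-1.52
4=4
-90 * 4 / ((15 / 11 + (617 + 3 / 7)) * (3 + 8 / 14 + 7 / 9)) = -873180 / 6527639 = -0.13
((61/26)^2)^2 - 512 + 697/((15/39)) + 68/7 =21435583107/15994160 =1340.21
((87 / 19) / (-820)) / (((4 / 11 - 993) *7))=957 / 1190826140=0.00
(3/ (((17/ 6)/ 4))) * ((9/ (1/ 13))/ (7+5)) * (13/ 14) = 4563/ 119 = 38.34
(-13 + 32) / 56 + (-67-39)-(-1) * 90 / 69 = -134411 / 1288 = -104.36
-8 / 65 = -0.12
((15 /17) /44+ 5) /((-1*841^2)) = -3755 /529046188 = -0.00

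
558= 558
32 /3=10.67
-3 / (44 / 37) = -111 / 44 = -2.52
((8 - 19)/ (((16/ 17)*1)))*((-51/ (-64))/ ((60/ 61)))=-193919/ 20480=-9.47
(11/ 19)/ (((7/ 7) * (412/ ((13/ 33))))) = 13/ 23484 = 0.00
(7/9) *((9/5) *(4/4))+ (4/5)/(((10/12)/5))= 31/5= 6.20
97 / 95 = 1.02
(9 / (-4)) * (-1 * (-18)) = -81 / 2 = -40.50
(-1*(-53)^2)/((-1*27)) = 2809/27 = 104.04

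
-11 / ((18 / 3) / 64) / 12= -88 / 9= -9.78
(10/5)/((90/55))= 11/9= 1.22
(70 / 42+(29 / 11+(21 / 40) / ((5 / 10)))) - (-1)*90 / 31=168923 / 20460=8.26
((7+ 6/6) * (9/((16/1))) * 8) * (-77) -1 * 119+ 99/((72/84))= -5551/2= -2775.50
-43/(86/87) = -87/2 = -43.50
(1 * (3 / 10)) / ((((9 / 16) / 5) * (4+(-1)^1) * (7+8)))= 0.06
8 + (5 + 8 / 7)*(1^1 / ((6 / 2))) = 211 / 21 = 10.05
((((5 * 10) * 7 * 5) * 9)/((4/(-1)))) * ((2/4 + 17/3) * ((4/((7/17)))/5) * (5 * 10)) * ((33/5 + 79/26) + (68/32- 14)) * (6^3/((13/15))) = 222201326250/169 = 1314800747.04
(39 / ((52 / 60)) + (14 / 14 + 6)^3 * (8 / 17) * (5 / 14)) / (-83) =-1745 / 1411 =-1.24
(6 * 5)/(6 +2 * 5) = 15/8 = 1.88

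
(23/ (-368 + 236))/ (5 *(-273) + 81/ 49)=1127/ 8818128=0.00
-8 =-8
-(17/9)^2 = -3.57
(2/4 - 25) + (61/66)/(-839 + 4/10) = -3390193/138369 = -24.50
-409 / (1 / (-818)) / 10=167281 / 5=33456.20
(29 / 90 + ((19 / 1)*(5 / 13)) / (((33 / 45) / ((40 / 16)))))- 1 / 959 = 155721739 / 6171165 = 25.23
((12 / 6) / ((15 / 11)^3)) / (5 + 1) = 1331 / 10125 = 0.13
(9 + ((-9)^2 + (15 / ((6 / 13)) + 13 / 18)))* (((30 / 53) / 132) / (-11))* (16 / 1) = -44360 / 57717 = -0.77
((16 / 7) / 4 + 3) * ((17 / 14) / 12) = 425 / 1176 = 0.36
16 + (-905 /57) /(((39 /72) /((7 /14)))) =1.34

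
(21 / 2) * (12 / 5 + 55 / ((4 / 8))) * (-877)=-5175177 / 5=-1035035.40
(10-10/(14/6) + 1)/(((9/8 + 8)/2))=752/511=1.47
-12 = -12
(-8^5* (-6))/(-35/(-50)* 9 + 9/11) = 7208960/261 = 27620.54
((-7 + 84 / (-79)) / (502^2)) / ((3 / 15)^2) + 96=1911182411 / 19908316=96.00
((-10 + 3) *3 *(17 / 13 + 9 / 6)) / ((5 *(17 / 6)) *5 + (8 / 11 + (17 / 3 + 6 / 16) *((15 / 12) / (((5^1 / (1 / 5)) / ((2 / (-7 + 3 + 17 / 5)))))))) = -1214136 / 1452841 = -0.84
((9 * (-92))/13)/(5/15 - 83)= 0.77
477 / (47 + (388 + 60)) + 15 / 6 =381 / 110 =3.46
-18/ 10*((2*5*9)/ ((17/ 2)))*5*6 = -9720/ 17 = -571.76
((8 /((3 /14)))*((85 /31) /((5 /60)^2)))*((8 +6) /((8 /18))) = 14394240 /31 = 464330.32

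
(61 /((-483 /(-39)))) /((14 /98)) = 34.48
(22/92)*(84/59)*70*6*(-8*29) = -45017280/1357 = -33174.12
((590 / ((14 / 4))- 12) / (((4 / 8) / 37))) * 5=405520 / 7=57931.43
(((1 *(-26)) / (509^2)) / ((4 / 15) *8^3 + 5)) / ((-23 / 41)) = 15990 / 12650666149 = 0.00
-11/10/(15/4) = -22/75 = -0.29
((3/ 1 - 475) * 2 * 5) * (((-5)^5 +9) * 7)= 102952640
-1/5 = -0.20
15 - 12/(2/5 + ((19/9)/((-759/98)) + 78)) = 19808385/1334221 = 14.85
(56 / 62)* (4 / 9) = 112 / 279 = 0.40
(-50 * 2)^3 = -1000000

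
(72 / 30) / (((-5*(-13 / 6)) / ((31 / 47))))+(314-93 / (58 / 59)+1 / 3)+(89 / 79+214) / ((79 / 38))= 5363690550263 / 16587641850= 323.35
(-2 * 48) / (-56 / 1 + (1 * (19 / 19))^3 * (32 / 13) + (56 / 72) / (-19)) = 213408 / 119107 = 1.79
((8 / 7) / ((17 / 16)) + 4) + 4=1080 / 119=9.08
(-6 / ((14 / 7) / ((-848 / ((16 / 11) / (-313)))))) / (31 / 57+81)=-31203909 / 4648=-6713.41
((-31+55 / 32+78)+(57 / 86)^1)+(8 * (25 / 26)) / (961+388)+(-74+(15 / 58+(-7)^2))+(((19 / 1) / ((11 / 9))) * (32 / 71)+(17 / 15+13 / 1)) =5286698925581 / 115466413920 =45.79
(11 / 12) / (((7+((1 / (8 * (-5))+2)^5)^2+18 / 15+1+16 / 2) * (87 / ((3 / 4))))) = 7208960000000000 / 839430910452535706487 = 0.00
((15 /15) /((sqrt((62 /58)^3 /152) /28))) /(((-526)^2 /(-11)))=-4466 * sqrt(34162) /66471409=-0.01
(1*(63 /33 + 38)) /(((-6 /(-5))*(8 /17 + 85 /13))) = 485095 /102234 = 4.74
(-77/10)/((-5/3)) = 231/50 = 4.62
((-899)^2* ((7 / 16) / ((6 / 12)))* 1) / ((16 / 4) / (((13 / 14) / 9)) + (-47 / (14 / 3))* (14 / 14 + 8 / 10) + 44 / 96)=7722360555 / 230401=33517.04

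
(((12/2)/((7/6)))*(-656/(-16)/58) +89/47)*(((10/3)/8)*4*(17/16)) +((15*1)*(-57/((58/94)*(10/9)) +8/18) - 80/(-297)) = -55784607577/45338832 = -1230.39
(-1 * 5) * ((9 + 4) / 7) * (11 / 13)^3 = -6655 / 1183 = -5.63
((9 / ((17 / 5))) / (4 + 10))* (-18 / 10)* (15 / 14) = -1215 / 3332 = -0.36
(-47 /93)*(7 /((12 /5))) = -1.47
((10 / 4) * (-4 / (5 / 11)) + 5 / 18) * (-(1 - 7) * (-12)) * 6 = 9384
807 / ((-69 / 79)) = -21251 / 23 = -923.96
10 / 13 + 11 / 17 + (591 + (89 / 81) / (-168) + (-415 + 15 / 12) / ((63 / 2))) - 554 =10858673 / 429624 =25.27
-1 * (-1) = 1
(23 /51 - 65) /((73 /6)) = -6584 /1241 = -5.31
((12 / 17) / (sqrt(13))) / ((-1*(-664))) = 3*sqrt(13) / 36686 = 0.00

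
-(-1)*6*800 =4800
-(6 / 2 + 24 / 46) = -81 / 23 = -3.52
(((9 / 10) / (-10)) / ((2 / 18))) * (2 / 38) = -81 / 1900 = -0.04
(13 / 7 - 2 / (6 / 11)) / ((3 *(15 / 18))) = -76 / 105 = -0.72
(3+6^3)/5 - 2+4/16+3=45.05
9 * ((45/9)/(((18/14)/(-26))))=-910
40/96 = 0.42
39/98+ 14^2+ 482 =66483/98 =678.40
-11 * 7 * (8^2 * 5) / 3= -24640 / 3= -8213.33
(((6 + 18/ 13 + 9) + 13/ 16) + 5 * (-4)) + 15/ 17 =-6791/ 3536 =-1.92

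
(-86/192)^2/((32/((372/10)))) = 57319/245760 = 0.23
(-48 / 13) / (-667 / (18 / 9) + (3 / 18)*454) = 0.01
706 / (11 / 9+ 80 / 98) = 311346 / 899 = 346.32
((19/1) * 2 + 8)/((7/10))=460/7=65.71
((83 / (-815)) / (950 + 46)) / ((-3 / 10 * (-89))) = -1 / 261126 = -0.00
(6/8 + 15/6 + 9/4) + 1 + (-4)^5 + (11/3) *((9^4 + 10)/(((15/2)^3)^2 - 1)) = -69530122937/68343366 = -1017.36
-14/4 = -7/2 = -3.50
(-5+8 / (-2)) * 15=-135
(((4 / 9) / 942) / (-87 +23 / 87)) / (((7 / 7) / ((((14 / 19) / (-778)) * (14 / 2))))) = 29 / 804148191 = 0.00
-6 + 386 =380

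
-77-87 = -164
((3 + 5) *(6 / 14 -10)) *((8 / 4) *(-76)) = 81472 / 7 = 11638.86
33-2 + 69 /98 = 3107 /98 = 31.70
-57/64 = -0.89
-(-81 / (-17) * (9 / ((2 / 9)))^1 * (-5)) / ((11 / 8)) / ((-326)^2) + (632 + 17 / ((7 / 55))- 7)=26382449565 / 34778821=758.58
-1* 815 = -815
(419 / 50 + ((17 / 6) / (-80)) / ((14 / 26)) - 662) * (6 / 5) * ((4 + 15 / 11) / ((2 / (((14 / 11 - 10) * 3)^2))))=-1679443214688 / 1164625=-1442046.34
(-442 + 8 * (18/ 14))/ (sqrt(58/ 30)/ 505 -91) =763055 * sqrt(435)/ 110872756211 + 75141841125/ 15838965173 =4.74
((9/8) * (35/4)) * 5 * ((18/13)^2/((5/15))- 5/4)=221.56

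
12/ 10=6/ 5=1.20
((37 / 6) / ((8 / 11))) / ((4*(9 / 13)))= 5291 / 1728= 3.06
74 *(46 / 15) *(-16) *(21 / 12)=-95312 / 15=-6354.13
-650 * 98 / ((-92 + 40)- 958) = 6370 / 101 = 63.07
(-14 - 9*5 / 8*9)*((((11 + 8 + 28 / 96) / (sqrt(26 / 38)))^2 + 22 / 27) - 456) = -1030770301 / 179712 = -5735.68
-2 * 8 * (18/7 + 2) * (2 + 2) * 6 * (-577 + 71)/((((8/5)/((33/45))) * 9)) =2849792/63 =45234.79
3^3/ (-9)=-3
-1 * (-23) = 23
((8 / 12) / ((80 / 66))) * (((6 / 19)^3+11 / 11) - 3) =-74261 / 68590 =-1.08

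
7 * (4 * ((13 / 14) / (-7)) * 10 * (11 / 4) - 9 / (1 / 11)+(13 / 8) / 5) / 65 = -222003 / 18200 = -12.20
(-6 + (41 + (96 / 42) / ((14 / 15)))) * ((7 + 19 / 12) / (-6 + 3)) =-189005 / 1764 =-107.15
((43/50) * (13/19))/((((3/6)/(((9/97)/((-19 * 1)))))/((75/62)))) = -15093/2171054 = -0.01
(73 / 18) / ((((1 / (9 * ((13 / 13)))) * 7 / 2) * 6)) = 73 / 42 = 1.74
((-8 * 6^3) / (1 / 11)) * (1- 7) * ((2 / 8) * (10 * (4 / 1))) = 1140480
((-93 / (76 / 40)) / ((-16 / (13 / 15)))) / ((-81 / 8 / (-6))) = 806 / 513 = 1.57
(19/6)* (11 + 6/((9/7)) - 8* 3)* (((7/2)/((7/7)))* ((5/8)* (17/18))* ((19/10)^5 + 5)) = -2242986613/1382400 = -1622.53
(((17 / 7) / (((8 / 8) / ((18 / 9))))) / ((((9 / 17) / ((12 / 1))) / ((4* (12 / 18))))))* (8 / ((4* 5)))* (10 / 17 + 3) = 421.38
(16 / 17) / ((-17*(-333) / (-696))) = -3712 / 32079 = -0.12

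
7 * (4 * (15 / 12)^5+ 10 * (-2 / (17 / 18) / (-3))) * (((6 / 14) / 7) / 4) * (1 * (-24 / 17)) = -2.91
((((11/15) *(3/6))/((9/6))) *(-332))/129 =-3652/5805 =-0.63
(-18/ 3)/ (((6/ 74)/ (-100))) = 7400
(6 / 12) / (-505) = -1 / 1010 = -0.00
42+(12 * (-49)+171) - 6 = -381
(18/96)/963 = 1/5136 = 0.00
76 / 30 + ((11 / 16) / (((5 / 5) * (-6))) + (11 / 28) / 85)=46141 / 19040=2.42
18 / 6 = 3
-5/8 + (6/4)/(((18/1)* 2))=-7/12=-0.58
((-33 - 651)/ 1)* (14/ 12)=-798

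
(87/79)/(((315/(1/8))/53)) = 1537/66360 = 0.02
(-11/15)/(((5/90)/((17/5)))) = -1122/25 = -44.88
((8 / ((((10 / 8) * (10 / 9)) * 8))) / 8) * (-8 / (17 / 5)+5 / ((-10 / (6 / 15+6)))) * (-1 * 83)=88146 / 2125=41.48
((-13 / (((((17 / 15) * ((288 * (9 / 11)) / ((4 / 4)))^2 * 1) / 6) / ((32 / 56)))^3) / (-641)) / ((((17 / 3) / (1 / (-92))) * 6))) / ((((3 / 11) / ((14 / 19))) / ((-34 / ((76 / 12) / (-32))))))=-31666652875 / 65062151836837820974891008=-0.00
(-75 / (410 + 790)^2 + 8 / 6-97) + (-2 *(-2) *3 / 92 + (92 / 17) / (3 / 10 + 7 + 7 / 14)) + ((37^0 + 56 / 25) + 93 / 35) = -60763461373 / 683155200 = -88.95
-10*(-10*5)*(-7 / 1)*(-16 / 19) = 56000 / 19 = 2947.37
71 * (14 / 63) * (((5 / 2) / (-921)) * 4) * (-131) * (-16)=-2976320 / 8289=-359.07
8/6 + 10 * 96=2884/3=961.33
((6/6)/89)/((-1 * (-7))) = 1/623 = 0.00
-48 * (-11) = 528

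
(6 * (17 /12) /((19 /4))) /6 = 17 /57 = 0.30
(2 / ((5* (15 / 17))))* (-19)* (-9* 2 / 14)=11.07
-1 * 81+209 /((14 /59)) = 11197 /14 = 799.79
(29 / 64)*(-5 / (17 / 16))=-145 / 68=-2.13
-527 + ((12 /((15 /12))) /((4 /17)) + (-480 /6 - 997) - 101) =-8321 /5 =-1664.20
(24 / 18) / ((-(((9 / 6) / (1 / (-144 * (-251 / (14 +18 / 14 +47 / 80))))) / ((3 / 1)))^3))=-26013270347 / 28792556914802688000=-0.00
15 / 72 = 5 / 24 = 0.21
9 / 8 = 1.12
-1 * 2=-2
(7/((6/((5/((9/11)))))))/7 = 55/54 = 1.02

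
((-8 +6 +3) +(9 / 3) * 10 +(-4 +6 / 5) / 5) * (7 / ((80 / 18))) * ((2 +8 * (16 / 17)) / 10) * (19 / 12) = 24594759 / 340000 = 72.34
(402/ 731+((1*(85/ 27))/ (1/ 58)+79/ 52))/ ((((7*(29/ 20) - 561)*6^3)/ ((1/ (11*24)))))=-947613955/ 161192756058048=-0.00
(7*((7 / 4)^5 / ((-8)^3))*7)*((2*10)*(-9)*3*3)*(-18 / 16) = -3001814235 / 1048576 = -2862.75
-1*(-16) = 16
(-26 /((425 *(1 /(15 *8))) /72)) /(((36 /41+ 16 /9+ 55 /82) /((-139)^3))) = 89046703938816 /208675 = 426724350.97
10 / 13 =0.77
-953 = -953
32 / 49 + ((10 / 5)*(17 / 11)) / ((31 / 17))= 39234 / 16709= 2.35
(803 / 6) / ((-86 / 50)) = -77.81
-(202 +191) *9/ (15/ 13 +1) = -45981/ 28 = -1642.18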